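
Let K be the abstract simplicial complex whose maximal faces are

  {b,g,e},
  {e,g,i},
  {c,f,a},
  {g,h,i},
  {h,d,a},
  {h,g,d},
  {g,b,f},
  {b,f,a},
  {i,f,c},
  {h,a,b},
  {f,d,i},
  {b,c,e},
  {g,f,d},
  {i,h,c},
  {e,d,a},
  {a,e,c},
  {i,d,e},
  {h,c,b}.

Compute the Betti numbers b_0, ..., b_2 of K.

K has 9 vertices, 27 edges, 18 triangles.
rank ∂_0 = 0, rank ∂_1 = 8 ⇒ b_0 = 9 − 0 − 8 = 1; all invariant factors of ∂_1 are 1 so no torsion. So H_0 = Z.
rank ∂_1 = 8, rank ∂_2 = 18 ⇒ b_1 = 27 − 8 − 18 = 1; ∂_2 has invariant factor(s) [2] giving torsion. So H_1 = Z ⊕ Z/2Z.
rank ∂_2 = 18, rank ∂_3 = 0 ⇒ b_2 = 18 − 18 − 0 = 0. So H_2 = 0.

b_0 = 1, b_1 = 1, b_2 = 0.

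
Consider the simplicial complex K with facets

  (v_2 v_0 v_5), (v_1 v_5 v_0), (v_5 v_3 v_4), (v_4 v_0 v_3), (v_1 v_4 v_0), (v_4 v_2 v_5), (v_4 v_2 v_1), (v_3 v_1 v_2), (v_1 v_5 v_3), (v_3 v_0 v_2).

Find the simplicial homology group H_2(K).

Take the total order v_0 < v_1 < v_2 < v_3 < v_4 < v_5 on the vertex set. Then K (dimension 2) consists of the simplices:

  0-simplices (6): [v_0], [v_1], [v_2], [v_3], [v_4], [v_5]
  1-simplices (15): (15 of them)
  2-simplices (10): [v_0,v_1,v_4], [v_0,v_1,v_5], [v_0,v_2,v_3], [v_0,v_2,v_5], [v_0,v_3,v_4], [v_1,v_2,v_3], [v_1,v_2,v_4], [v_1,v_3,v_5], [v_2,v_4,v_5], [v_3,v_4,v_5]

giving chain groups C_0 ≅ Z^6, C_1 ≅ Z^15, C_2 ≅ Z^10.

Boundary ∂_1: C_1 → C_0 maps an edge to its endpoints' difference, ∂[p,q] = q − p. For instance
  ∂[v_4,v_5] = [v_5] − [v_4].
The 6×15 boundary matrix has rank 5 and Smith normal form diag(1,1,1,1,1).

The boundary map ∂_2: C_2 → C_1 sends each 2-simplex [p,q,r] to [q,r] − [p,r] + [p,q]. For instance
  ∂[v_1,v_2,v_4] = [v_2,v_4] − [v_1,v_4] + [v_1,v_2],
  ∂[v_0,v_3,v_4] = [v_3,v_4] − [v_0,v_4] + [v_0,v_3].
As a 15×10 matrix over Z this has rank 10, with invariant factors (1,1,1,1,1,1,1,1,1,2).

From H_k ≅ ker(∂_k) / im(∂_{k+1}) we obtain:

  H_2: rank ker ∂_2 − rank ∂_3 = (10 − 10) − 0 = 0, and there is no ∂_3, so H_2 ≅ 0.

H_2 = 0.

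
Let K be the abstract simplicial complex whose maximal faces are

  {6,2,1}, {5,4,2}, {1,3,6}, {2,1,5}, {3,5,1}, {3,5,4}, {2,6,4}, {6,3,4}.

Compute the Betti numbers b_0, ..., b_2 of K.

b_0 = 1, b_1 = 0, b_2 = 1.

We work with the vertex ordering 1 < 2 < 3 < 4 < 5 < 6. The simplices of K, each written with vertices in increasing order, are:

  0-simplices (6): [1], [2], [3], [4], [5], [6]
  1-simplices (12): [1,2], [1,3], [1,5], [1,6], [2,4], [2,5], [2,6], [3,4], [3,5], [3,6], [4,5], [4,6]
  2-simplices (8): [1,2,5], [1,2,6], [1,3,5], [1,3,6], [2,4,5], [2,4,6], [3,4,5], [3,4,6]

so the chain groups are C_0 ≅ Z^6, C_1 ≅ Z^12, C_2 ≅ Z^8.

∂_1: C_1 → C_0 is given by ∂[p,q] = [q] − [p]. For instance
  ∂[3,6] = [6] − [3].
The resulting 6×12 matrix has rank 5, and its Smith normal form has invariant factors (1,1,1,1,1).

∂_2: C_2 → C_1 maps a triangle to the signed sum of its edges. For instance
  ∂[2,4,5] = [4,5] − [2,5] + [2,4],
  ∂[3,4,5] = [4,5] − [3,5] + [3,4].
As a 12×8 matrix over Z this has rank 7, with invariant factors (1,1,1,1,1,1,1).

Reading off H_k = ker ∂_k / im ∂_{k+1}:

  H_0: rank C_0 − rank ∂_1 = 6 − 5 = 1, and the invariant factors of ∂_1 are all 1, so H_0 = Z.
  H_1: rank ker ∂_1 − rank ∂_2 = (12 − 5) − 7 = 0, and the invariant factors of ∂_2 are all 1, so H_1 = 0.
  H_2: rank ker ∂_2 − rank ∂_3 = (8 − 7) − 0 = 1, and there is no ∂_3, so H_2 = Z.

As a check, the Euler characteristic is 6 − 12 + 8 = 2, which agrees with 1 − 0 + 1 = 2.

Hence the Betti numbers are b_0 = 1, b_1 = 0, b_2 = 1.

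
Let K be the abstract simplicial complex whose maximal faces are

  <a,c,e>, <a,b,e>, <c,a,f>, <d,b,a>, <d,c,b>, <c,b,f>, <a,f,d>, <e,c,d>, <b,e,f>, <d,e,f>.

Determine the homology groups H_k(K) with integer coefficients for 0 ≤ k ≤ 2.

H_0 ≅ Z,  H_1 ≅ Z/2Z,  H_2 = 0.

Fix the vertex order a < b < c < d < e < f and write every simplex with vertices in increasing order. Then dim K = 2 and the simplices of K are:

  0-simplices (6): a, b, c, d, e, f
  1-simplices (15): ab, ac, ad, ae, af, bc, bd, be, bf, cd, ce, cf, de, df, ef
  2-simplices (10): abd, abe, ace, acf, adf, bcd, bcf, bef, cde, def

so the chain groups are C_0 ≅ Z^6, C_1 ≅ Z^15, C_2 ≅ Z^10.

The boundary map ∂_1: C_1 → C_0 is given by ∂[p,q] = [q] − [p].
As a 6×15 matrix over Z this has rank 5, with invariant factors (1,1,1,1,1).

∂_2: C_2 → C_1 maps a triangle to the signed sum of its edges. For instance
  ∂adf = df − af + ad,
  ∂def = ef − df + de.
The 15×10 boundary matrix has rank 10 and Smith normal form diag(1,1,1,1,1,1,1,1,1,2).

Now H_k = ker ∂_k / im ∂_{k+1}, so:

  H_0: rank C_0 − rank ∂_1 = 6 − 5 = 1, and the invariant factors of ∂_1 are all 1, so H_0 = Z.
  H_1: rank ker ∂_1 − rank ∂_2 = (15 − 5) − 10 = 0, and ∂_2 has invariant factor 2 > 1, so H_1 = Z/2Z.
  H_2: rank ker ∂_2 − rank ∂_3 = (10 − 10) − 0 = 0, and there is no ∂_3, so H_2 = 0.

As a check, the Euler characteristic is 6 − 15 + 10 = 1, which agrees with 1 − 0 + 0 = 1.
(K is a triangulation of the real projective plane RP^2.)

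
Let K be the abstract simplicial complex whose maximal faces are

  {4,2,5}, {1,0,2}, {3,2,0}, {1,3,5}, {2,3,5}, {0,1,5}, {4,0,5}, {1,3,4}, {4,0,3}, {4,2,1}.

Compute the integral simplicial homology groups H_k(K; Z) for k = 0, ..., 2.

H_0 = Z,  H_1 = Z/2,  H_2 = 0.

We work with the vertex ordering 0 < 1 < 2 < 3 < 4 < 5. The simplices of K, each written with vertices in increasing order, are:

  0-simplices (6): [0], [1], [2], [3], [4], [5]
  1-simplices (15): [0,1], [0,2], [0,3], [0,4], [0,5], [1,2], [1,3], [1,4], [1,5], [2,3], [2,4], [2,5], [3,4], [3,5], [4,5]
  2-simplices (10): [0,1,2], [0,1,5], [0,2,3], [0,3,4], [0,4,5], [1,2,4], [1,3,4], [1,3,5], [2,3,5], [2,4,5]

Hence C_0 ≅ Z^6, C_1 ≅ Z^15, C_2 ≅ Z^10.

∂_1: C_1 → C_0 sends each edge [p,q] (with p < q) to q − p. For instance
  ∂[4,5] = [5] − [4].
The resulting 6×15 matrix has rank 5, and its Smith normal form has invariant factors (1,1,1,1,1).

Boundary ∂_2: C_2 → C_1 maps a triangle to the signed sum of its edges. For instance
  ∂[2,4,5] = [4,5] − [2,5] + [2,4],
  ∂[1,2,4] = [2,4] − [1,4] + [1,2].
The 15×10 boundary matrix has rank 10 and Smith normal form diag(1,1,1,1,1,1,1,1,1,2).

From H_k ≅ ker(∂_k) / im(∂_{k+1}) we obtain:

  H_0: rank C_0 − rank ∂_1 = 6 − 5 = 1, and the invariant factors of ∂_1 are all 1, so H_0 = Z.
  H_1: rank ker ∂_1 − rank ∂_2 = (15 − 5) − 10 = 0, and ∂_2 has invariant factor 2 > 1, so H_1 = Z/2.
  H_2: rank ker ∂_2 − rank ∂_3 = (10 − 10) − 0 = 0, and there is no ∂_3, so H_2 = 0.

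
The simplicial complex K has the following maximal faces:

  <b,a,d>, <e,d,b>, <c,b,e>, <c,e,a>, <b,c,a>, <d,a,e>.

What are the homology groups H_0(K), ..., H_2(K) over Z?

K has 5 vertices, 9 edges, 6 triangles.
rank ∂_0 = 0, rank ∂_1 = 4 ⇒ b_0 = 5 − 0 − 4 = 1; all invariant factors of ∂_1 are 1 so no torsion. So H_0 = Z.
rank ∂_1 = 4, rank ∂_2 = 5 ⇒ b_1 = 9 − 4 − 5 = 0; all invariant factors of ∂_2 are 1 so no torsion. So H_1 = 0.
rank ∂_2 = 5, rank ∂_3 = 0 ⇒ b_2 = 6 − 5 − 0 = 1. So H_2 = Z.

H_0 ≅ Z,  H_1 = 0,  H_2 ≅ Z.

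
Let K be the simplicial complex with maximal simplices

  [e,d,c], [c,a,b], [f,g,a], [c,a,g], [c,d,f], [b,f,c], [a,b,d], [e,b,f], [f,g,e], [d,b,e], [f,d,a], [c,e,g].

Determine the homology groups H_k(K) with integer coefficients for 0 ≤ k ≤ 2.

H_0 = Z,  H_1 = Z/2,  H_2 = 0.

Fix the vertex order a < b < c < d < e < f < g and write every simplex with vertices in increasing order. Then dim K = 2 and the simplices of K are:

  0-simplices (7): a, b, c, d, e, f, g
  1-simplices (18): ab, ac, ad, af, ag, bc, bd, be, bf, cd, ce, cf, cg, de, df, ef, eg, fg
  2-simplices (12): abc, abd, acg, adf, afg, bcf, bde, bef, cde, cdf, ceg, efg

so the chain groups are C_0 ≅ Z^7, C_1 ≅ Z^18, C_2 ≅ Z^12.

The boundary map ∂_1: C_1 → C_0 sends each edge [p,q] (with p < q) to q − p.
The 7×18 boundary matrix has rank 6 and Smith normal form diag(1,1,1,1,1,1).

∂_2: C_2 → C_1 maps a triangle to the signed sum of its edges. For instance
  ∂abc = bc − ac + ab,
  ∂bef = ef − bf + be.
The 18×12 boundary matrix has rank 12 and Smith normal form diag(1,1,1,1,1,1,1,1,1,1,1,2).

Computing H_k = (kernel of ∂_k) / (image of ∂_{k+1}):

  H_0: rank C_0 − rank ∂_1 = 7 − 6 = 1, and the invariant factors of ∂_1 are all 1, so H_0 ≅ Z.
  H_1: rank ker ∂_1 − rank ∂_2 = (18 − 6) − 12 = 0, and ∂_2 has invariant factor 2 > 1, so H_1 ≅ Z/2.
  H_2: rank ker ∂_2 − rank ∂_3 = (12 − 12) − 0 = 0, and there is no ∂_3, so H_2 ≅ 0.

As a check, the Euler characteristic is 7 − 18 + 12 = 1, which agrees with 1 − 0 + 0 = 1.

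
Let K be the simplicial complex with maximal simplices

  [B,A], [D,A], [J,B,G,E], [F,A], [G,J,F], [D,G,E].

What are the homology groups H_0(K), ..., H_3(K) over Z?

Fix the vertex order A < B < D < E < F < G < J and write every simplex with vertices in increasing order. Then dim K = 3 and the simplices of K are:

  0-simplices (7): A, B, D, E, F, G, J
  1-simplices (13): AB, AD, AF, BE, BG, BJ, DE, DG, EG, EJ, FG, FJ, GJ
  2-simplices (6): BEG, BEJ, BGJ, DEG, EGJ, FGJ
  3-simplices (1): BEGJ

giving chain groups C_0 ≅ Z^7, C_1 ≅ Z^13, C_2 ≅ Z^6, C_3 ≅ Z^1.

The boundary map ∂_1: C_1 → C_0 maps an edge to its endpoints' difference, ∂[p,q] = q − p.
This gives a 7×13 integer matrix of rank 6; reducing to Smith normal form yields diagonal entries (1,1,1,1,1,1).

Boundary ∂_2: C_2 → C_1 maps a triangle to the signed sum of its edges. For instance
  ∂BGJ = GJ − BJ + BG,
  ∂BEJ = EJ − BJ + BE.
The resulting 13×6 matrix has rank 5, and its Smith normal form has invariant factors (1,1,1,1,1).

Boundary ∂_3: C_3 → C_2 sends each 3-simplex σ to the alternating sum Σ_i (−1)^i (σ with its i-th vertex removed). For instance
  ∂BEGJ = EGJ − BGJ + BEJ − BEG.
As a 6×1 matrix over Z this has rank 1, with invariant factors (1).

Reading off H_k = ker ∂_k / im ∂_{k+1}:

  H_0: rank C_0 − rank ∂_1 = 7 − 6 = 1, and the invariant factors of ∂_1 are all 1, so H_0 = Z.
  H_1: rank ker ∂_1 − rank ∂_2 = (13 − 6) − 5 = 2, and the invariant factors of ∂_2 are all 1, so H_1 = Z^2.
  H_2: rank ker ∂_2 − rank ∂_3 = (6 − 5) − 1 = 0, and the invariant factors of ∂_3 are all 1, so H_2 = 0.
  H_3: rank ker ∂_3 − rank ∂_4 = (1 − 1) − 0 = 0, and there is no ∂_4, so H_3 = 0.

As a check, the Euler characteristic is 7 − 13 + 6 − 1 = -1, which agrees with 1 − 2 + 0 − 0 = -1.

H_0 ≅ Z,  H_1 ≅ Z^2,  H_2 = 0,  H_3 = 0.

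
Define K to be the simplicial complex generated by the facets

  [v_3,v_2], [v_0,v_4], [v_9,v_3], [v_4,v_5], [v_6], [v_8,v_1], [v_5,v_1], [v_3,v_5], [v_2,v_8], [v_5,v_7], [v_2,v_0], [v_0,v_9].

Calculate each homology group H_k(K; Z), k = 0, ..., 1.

H_0 ≅ Z^2,  H_1 ≅ Z^3.

We work with the vertex ordering v_0 < v_1 < v_2 < v_3 < v_4 < v_5 < v_6 < v_7 < v_8 < v_9. The simplices of K, each written with vertices in increasing order, are:

  0-simplices (10): [v_0], [v_1], [v_2], [v_3], [v_4], [v_5], [v_6], [v_7], [v_8], [v_9]
  1-simplices (11): [v_0,v_2], [v_0,v_4], [v_0,v_9], [v_1,v_5], [v_1,v_8], [v_2,v_3], [v_2,v_8], [v_3,v_5], [v_3,v_9], [v_4,v_5], [v_5,v_7]

giving chain groups C_0 ≅ Z^10, C_1 ≅ Z^11.

∂_1: C_1 → C_0 maps an edge to its endpoints' difference, ∂[p,q] = q − p. For instance
  ∂[v_0,v_2] = [v_2] − [v_0].
The resulting 10×11 matrix has rank 8, and its Smith normal form has invariant factors (1,1,1,1,1,1,1,1).

Reading off H_k = ker ∂_k / im ∂_{k+1}:

  H_0: rank C_0 − rank ∂_1 = 10 − 8 = 2, and the invariant factors of ∂_1 are all 1, so H_0 ≅ Z^2.
  H_1: rank ker ∂_1 − rank ∂_2 = (11 − 8) − 0 = 3, and there is no ∂_2, so H_1 ≅ Z^3.

As a check, the Euler characteristic is 10 − 11 = -1, which agrees with 2 − 3 = -1.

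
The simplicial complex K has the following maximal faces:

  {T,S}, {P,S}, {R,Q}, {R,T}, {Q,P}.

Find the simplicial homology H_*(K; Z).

Order the vertices as P < Q < R < S < T. Listing each simplex with vertices in this order, K has dimension 1 with simplices:

  0-simplices (5): P, Q, R, S, T
  1-simplices (5): PQ, PS, QR, RT, ST

giving chain groups C_0 ≅ Z^5, C_1 ≅ Z^5.

∂_1: C_1 → C_0 maps an edge to its endpoints' difference, ∂[p,q] = q − p. For instance
  ∂PQ = Q − P.
As a 5×5 matrix over Z this has rank 4, with invariant factors (1,1,1,1).

Computing H_k = (kernel of ∂_k) / (image of ∂_{k+1}):

  H_0: rank C_0 − rank ∂_1 = 5 − 4 = 1, and the invariant factors of ∂_1 are all 1, so H_0 = Z.
  H_1: rank ker ∂_1 − rank ∂_2 = (5 − 4) − 0 = 1, and there is no ∂_2, so H_1 = Z.

H_0 = Z,  H_1 = Z.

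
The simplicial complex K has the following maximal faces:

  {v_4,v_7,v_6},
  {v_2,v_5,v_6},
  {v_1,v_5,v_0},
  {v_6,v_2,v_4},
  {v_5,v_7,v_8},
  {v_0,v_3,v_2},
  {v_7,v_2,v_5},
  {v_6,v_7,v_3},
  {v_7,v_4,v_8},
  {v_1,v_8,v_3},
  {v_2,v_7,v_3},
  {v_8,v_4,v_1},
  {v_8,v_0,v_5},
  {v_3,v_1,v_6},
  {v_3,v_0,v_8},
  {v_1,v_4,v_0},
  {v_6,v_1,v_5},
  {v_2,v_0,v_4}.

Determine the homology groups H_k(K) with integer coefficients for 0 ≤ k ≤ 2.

Take the total order v_0 < v_1 < v_2 < v_3 < v_4 < v_5 < v_6 < v_7 < v_8 on the vertex set. Then K (dimension 2) consists of the simplices:

  0-simplices (9): [v_0], [v_1], [v_2], [v_3], [v_4], [v_5], [v_6], [v_7], [v_8]
  1-simplices (27): (27 of them)
  2-simplices (18): (18 of them)

giving chain groups C_0 ≅ Z^9, C_1 ≅ Z^27, C_2 ≅ Z^18.

The boundary map ∂_1: C_1 → C_0 sends each edge [p,q] (with p < q) to q − p. For instance
  ∂[v_0,v_5] = [v_5] − [v_0].
The 9×27 boundary matrix has rank 8 and Smith normal form diag(1,1,1,1,1,1,1,1).

The boundary map ∂_2: C_2 → C_1 acts by ∂[p,q,r] = [q,r] − [p,r] + [p,q]. For instance
  ∂[v_1,v_3,v_8] = [v_3,v_8] − [v_1,v_8] + [v_1,v_3],
  ∂[v_4,v_7,v_8] = [v_7,v_8] − [v_4,v_8] + [v_4,v_7].
As a 27×18 matrix over Z this has rank 18, with invariant factors (1,1,1,1,1,1,1,1,1,1,1,1,1,1,1,1,1,2).

Reading off H_k = ker ∂_k / im ∂_{k+1}:

  H_0: rank C_0 − rank ∂_1 = 9 − 8 = 1, and the invariant factors of ∂_1 are all 1, so H_0 ≅ Z.
  H_1: rank ker ∂_1 − rank ∂_2 = (27 − 8) − 18 = 1, and ∂_2 has invariant factor 2 > 1, so H_1 ≅ Z ⊕ Z/2Z.
  H_2: rank ker ∂_2 − rank ∂_3 = (18 − 18) − 0 = 0, and there is no ∂_3, so H_2 ≅ 0.

As a check, the Euler characteristic is 9 − 27 + 18 = 0, which agrees with 1 − 1 + 0 = 0.

H_0 = Z,  H_1 = Z ⊕ Z/2Z,  H_2 = 0.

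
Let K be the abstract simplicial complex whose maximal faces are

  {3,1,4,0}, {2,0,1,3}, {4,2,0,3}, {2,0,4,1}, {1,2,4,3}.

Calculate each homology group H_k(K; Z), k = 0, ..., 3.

H_0 = Z,  H_1 = 0,  H_2 = 0,  H_3 = Z.

We work with the vertex ordering 0 < 1 < 2 < 3 < 4. The simplices of K, each written with vertices in increasing order, are:

  0-simplices (5): [0], [1], [2], [3], [4]
  1-simplices (10): [0,1], [0,2], [0,3], [0,4], [1,2], [1,3], [1,4], [2,3], [2,4], [3,4]
  2-simplices (10): [0,1,2], [0,1,3], [0,1,4], [0,2,3], [0,2,4], [0,3,4], [1,2,3], [1,2,4], [1,3,4], [2,3,4]
  3-simplices (5): [0,1,2,3], [0,1,2,4], [0,1,3,4], [0,2,3,4], [1,2,3,4]

Hence C_0 ≅ Z^5, C_1 ≅ Z^10, C_2 ≅ Z^10, C_3 ≅ Z^5.

Boundary ∂_1: C_1 → C_0 maps an edge to its endpoints' difference, ∂[p,q] = q − p. For instance
  ∂[0,2] = [2] − [0].
The resulting 5×10 matrix has rank 4, and its Smith normal form has invariant factors (1,1,1,1).

∂_2: C_2 → C_1 acts by ∂[p,q,r] = [q,r] − [p,r] + [p,q]. For instance
  ∂[0,1,3] = [1,3] − [0,3] + [0,1],
  ∂[2,3,4] = [3,4] − [2,4] + [2,3].
The 10×10 boundary matrix has rank 6 and Smith normal form diag(1,1,1,1,1,1).

The boundary map ∂_3: C_3 → C_2 sends each 3-simplex σ to the alternating sum Σ_i (−1)^i (σ with its i-th vertex removed). For instance
  ∂[0,1,2,4] = [1,2,4] − [0,2,4] + [0,1,4] − [0,1,2],
  ∂[0,1,2,3] = [1,2,3] − [0,2,3] + [0,1,3] − [0,1,2].
The 10×5 boundary matrix has rank 4 and Smith normal form diag(1,1,1,1).

Computing H_k = (kernel of ∂_k) / (image of ∂_{k+1}):

  H_0: rank C_0 − rank ∂_1 = 5 − 4 = 1, and the invariant factors of ∂_1 are all 1, so H_0 ≅ Z.
  H_1: rank ker ∂_1 − rank ∂_2 = (10 − 4) − 6 = 0, and the invariant factors of ∂_2 are all 1, so H_1 ≅ 0.
  H_2: rank ker ∂_2 − rank ∂_3 = (10 − 6) − 4 = 0, and the invariant factors of ∂_3 are all 1, so H_2 ≅ 0.
  H_3: rank ker ∂_3 − rank ∂_4 = (5 − 4) − 0 = 1, and there is no ∂_4, so H_3 ≅ Z.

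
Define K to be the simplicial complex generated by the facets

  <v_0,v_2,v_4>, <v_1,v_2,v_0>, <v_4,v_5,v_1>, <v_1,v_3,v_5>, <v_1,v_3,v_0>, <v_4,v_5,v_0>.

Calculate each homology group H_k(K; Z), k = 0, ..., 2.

H_0 = Z,  H_1 = Z,  H_2 = 0.

We work with the vertex ordering v_0 < v_1 < v_2 < v_3 < v_4 < v_5. The simplices of K, each written with vertices in increasing order, are:

  0-simplices (6): [v_0], [v_1], [v_2], [v_3], [v_4], [v_5]
  1-simplices (12): [v_0,v_1], [v_0,v_2], [v_0,v_3], [v_0,v_4], [v_0,v_5], [v_1,v_2], [v_1,v_3], [v_1,v_4], [v_1,v_5], [v_2,v_4], [v_3,v_5], [v_4,v_5]
  2-simplices (6): [v_0,v_1,v_2], [v_0,v_1,v_3], [v_0,v_2,v_4], [v_0,v_4,v_5], [v_1,v_3,v_5], [v_1,v_4,v_5]

so the chain groups are C_0 ≅ Z^6, C_1 ≅ Z^12, C_2 ≅ Z^6.

Boundary ∂_1: C_1 → C_0 is given by ∂[p,q] = [q] − [p]. For instance
  ∂[v_1,v_3] = [v_3] − [v_1].
The resulting 6×12 matrix has rank 5, and its Smith normal form has invariant factors (1,1,1,1,1).

Boundary ∂_2: C_2 → C_1 acts by ∂[p,q,r] = [q,r] − [p,r] + [p,q]. For instance
  ∂[v_0,v_2,v_4] = [v_2,v_4] − [v_0,v_4] + [v_0,v_2],
  ∂[v_1,v_3,v_5] = [v_3,v_5] − [v_1,v_5] + [v_1,v_3].
This gives a 12×6 integer matrix of rank 6; reducing to Smith normal form yields diagonal entries (1,1,1,1,1,1).

Now H_k = ker ∂_k / im ∂_{k+1}, so:

  H_0: rank C_0 − rank ∂_1 = 6 − 5 = 1, and the invariant factors of ∂_1 are all 1, so H_0 ≅ Z.
  H_1: rank ker ∂_1 − rank ∂_2 = (12 − 5) − 6 = 1, and the invariant factors of ∂_2 are all 1, so H_1 ≅ Z.
  H_2: rank ker ∂_2 − rank ∂_3 = (6 − 6) − 0 = 0, and there is no ∂_3, so H_2 ≅ 0.

As a check, the Euler characteristic is 6 − 12 + 6 = 0, which agrees with 1 − 1 + 0 = 0.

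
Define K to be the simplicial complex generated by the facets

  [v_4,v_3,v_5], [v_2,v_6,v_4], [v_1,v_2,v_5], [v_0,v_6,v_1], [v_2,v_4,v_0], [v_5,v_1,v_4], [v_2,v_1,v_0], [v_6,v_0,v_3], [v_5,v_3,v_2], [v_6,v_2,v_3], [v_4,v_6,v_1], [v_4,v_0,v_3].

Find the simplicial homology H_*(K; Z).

Take the total order v_0 < v_1 < v_2 < v_3 < v_4 < v_5 < v_6 on the vertex set. Then K (dimension 2) consists of the simplices:

  0-simplices (7): [v_0], [v_1], [v_2], [v_3], [v_4], [v_5], [v_6]
  1-simplices (18): (18 of them)
  2-simplices (12): (12 of them)

so the chain groups are C_0 ≅ Z^7, C_1 ≅ Z^18, C_2 ≅ Z^12.

∂_1: C_1 → C_0 is given by ∂[p,q] = [q] − [p].
As a 7×18 matrix over Z this has rank 6, with invariant factors (1,1,1,1,1,1).

The boundary map ∂_2: C_2 → C_1 maps a triangle to the signed sum of its edges. For instance
  ∂[v_0,v_2,v_4] = [v_2,v_4] − [v_0,v_4] + [v_0,v_2],
  ∂[v_0,v_3,v_4] = [v_3,v_4] − [v_0,v_4] + [v_0,v_3].
The resulting 18×12 matrix has rank 12, and its Smith normal form has invariant factors (1,1,1,1,1,1,1,1,1,1,1,2).

From H_k ≅ ker(∂_k) / im(∂_{k+1}) we obtain:

  H_0: rank C_0 − rank ∂_1 = 7 − 6 = 1, and the invariant factors of ∂_1 are all 1, so H_0 = Z.
  H_1: rank ker ∂_1 − rank ∂_2 = (18 − 6) − 12 = 0, and ∂_2 has invariant factor 2 > 1, so H_1 = Z/2Z.
  H_2: rank ker ∂_2 − rank ∂_3 = (12 − 12) − 0 = 0, and there is no ∂_3, so H_2 = 0.

H_0 = Z,  H_1 = Z/2Z,  H_2 = 0.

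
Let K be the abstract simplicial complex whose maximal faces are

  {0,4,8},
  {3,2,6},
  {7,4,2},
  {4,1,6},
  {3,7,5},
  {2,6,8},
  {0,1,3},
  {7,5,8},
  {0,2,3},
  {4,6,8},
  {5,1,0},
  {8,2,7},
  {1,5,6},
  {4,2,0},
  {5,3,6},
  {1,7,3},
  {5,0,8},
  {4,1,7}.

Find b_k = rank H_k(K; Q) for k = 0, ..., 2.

b_0 = 1, b_1 = 1, b_2 = 0.

Order the vertices as 0 < 1 < 2 < 3 < 4 < 5 < 6 < 7 < 8. Listing each simplex with vertices in this order, K has dimension 2 with simplices:

  0-simplices (9): [0], [1], [2], [3], [4], [5], [6], [7], [8]
  1-simplices (27): (27 of them)
  2-simplices (18): [0,1,3], [0,1,5], [0,2,3], [0,2,4], [0,4,8], [0,5,8], [1,3,7], [1,4,6], [1,4,7], [1,5,6], [2,3,6], [2,4,7], [2,6,8], [2,7,8], [3,5,6], [3,5,7], [4,6,8], [5,7,8]

so the chain groups are C_0 ≅ Z^9, C_1 ≅ Z^27, C_2 ≅ Z^18.

The boundary map ∂_1: C_1 → C_0 sends each edge [p,q] (with p < q) to q − p.
As a 9×27 matrix over Z this has rank 8, with invariant factors (1,1,1,1,1,1,1,1).

∂_2: C_2 → C_1 maps a triangle to the signed sum of its edges. For instance
  ∂[2,7,8] = [7,8] − [2,8] + [2,7],
  ∂[4,6,8] = [6,8] − [4,8] + [4,6].
The 27×18 boundary matrix has rank 18 and Smith normal form diag(1,1,1,1,1,1,1,1,1,1,1,1,1,1,1,1,1,2).

Reading off H_k = ker ∂_k / im ∂_{k+1}:

  H_0: rank C_0 − rank ∂_1 = 9 − 8 = 1, and the invariant factors of ∂_1 are all 1, so H_0 ≅ Z.
  H_1: rank ker ∂_1 − rank ∂_2 = (27 − 8) − 18 = 1, and ∂_2 has invariant factor 2 > 1, so H_1 ≅ Z ⊕ Z_2.
  H_2: rank ker ∂_2 − rank ∂_3 = (18 − 18) − 0 = 0, and there is no ∂_3, so H_2 ≅ 0.

Hence the Betti numbers are b_0 = 1, b_1 = 1, b_2 = 0.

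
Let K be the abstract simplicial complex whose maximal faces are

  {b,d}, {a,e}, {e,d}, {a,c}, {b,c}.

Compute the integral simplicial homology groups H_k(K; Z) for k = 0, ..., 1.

H_0 = Z,  H_1 = Z.

We work with the vertex ordering a < b < c < d < e. The simplices of K, each written with vertices in increasing order, are:

  0-simplices (5): a, b, c, d, e
  1-simplices (5): ac, ae, bc, bd, de

giving chain groups C_0 ≅ Z^5, C_1 ≅ Z^5.

The boundary map ∂_1: C_1 → C_0 sends each edge [p,q] (with p < q) to q − p. For instance
  ∂bc = c − b.
As a 5×5 matrix over Z this has rank 4, with invariant factors (1,1,1,1).

Reading off H_k = ker ∂_k / im ∂_{k+1}:

  H_0: rank C_0 − rank ∂_1 = 5 − 4 = 1, and the invariant factors of ∂_1 are all 1, so H_0 = Z.
  H_1: rank ker ∂_1 − rank ∂_2 = (5 − 4) − 0 = 1, and there is no ∂_2, so H_1 = Z.

(K is a triangulation of the circle S^1.)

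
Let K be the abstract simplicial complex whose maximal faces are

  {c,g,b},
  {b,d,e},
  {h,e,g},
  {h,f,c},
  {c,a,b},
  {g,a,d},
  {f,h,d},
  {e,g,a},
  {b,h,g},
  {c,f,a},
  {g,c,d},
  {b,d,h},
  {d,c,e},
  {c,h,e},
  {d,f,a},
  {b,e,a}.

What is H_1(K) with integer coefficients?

Order the vertices as a < b < c < d < e < f < g < h. Listing each simplex with vertices in this order, K has dimension 2 with simplices:

  0-simplices (8): a, b, c, d, e, f, g, h
  1-simplices (24): ab, ac, ad, ae, af, ag, bc, bd, be, bg, bh, cd, ce, cf, cg, ch, de, df, dg, dh, eg, eh, fh, gh
  2-simplices (16): abc, abe, acf, adf, adg, aeg, bcg, bde, bdh, bgh, cde, cdg, ceh, cfh, dfh, egh

giving chain groups C_0 ≅ Z^8, C_1 ≅ Z^24, C_2 ≅ Z^16.

The boundary map ∂_1: C_1 → C_0 maps an edge to its endpoints' difference, ∂[p,q] = q − p.
The resulting 8×24 matrix has rank 7, and its Smith normal form has invariant factors (1,1,1,1,1,1,1).

Boundary ∂_2: C_2 → C_1 acts by ∂[p,q,r] = [q,r] − [p,r] + [p,q]. For instance
  ∂bgh = gh − bh + bg,
  ∂bdh = dh − bh + bd.
The 24×16 boundary matrix has rank 15 and Smith normal form diag(1,1,1,1,1,1,1,1,1,1,1,1,1,1,1).

Reading off H_k = ker ∂_k / im ∂_{k+1}:

  H_1: rank ker ∂_1 − rank ∂_2 = (24 − 7) − 15 = 2, and the invariant factors of ∂_2 are all 1, so H_1 ≅ Z^2.

H_1 ≅ Z^2.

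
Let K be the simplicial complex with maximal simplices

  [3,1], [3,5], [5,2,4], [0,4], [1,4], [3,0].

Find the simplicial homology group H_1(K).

H_1 = Z^2.

Take the total order 0 < 1 < 2 < 3 < 4 < 5 on the vertex set. Then K (dimension 2) consists of the simplices:

  0-simplices (6): [0], [1], [2], [3], [4], [5]
  1-simplices (8): [0,3], [0,4], [1,3], [1,4], [2,4], [2,5], [3,5], [4,5]
  2-simplices (1): [2,4,5]

Hence C_0 ≅ Z^6, C_1 ≅ Z^8, C_2 ≅ Z^1.

∂_1: C_1 → C_0 is given by ∂[p,q] = [q] − [p]. For instance
  ∂[1,3] = [3] − [1].
The 6×8 boundary matrix has rank 5 and Smith normal form diag(1,1,1,1,1).

The boundary map ∂_2: C_2 → C_1 maps a triangle to the signed sum of its edges. For instance
  ∂[2,4,5] = [4,5] − [2,5] + [2,4].
The resulting 8×1 matrix has rank 1, and its Smith normal form has invariant factors (1).

Computing H_k = (kernel of ∂_k) / (image of ∂_{k+1}):

  H_1: rank ker ∂_1 − rank ∂_2 = (8 − 5) − 1 = 2, and the invariant factors of ∂_2 are all 1, so H_1 ≅ Z^2.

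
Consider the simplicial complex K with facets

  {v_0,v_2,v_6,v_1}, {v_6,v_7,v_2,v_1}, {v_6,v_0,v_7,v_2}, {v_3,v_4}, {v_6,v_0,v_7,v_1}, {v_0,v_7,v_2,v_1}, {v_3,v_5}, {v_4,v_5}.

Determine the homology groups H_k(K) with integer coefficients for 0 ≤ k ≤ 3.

H_0 = Z^2,  H_1 = Z,  H_2 = 0,  H_3 = Z.

Fix the vertex order v_0 < v_1 < v_2 < v_3 < v_4 < v_5 < v_6 < v_7 and write every simplex with vertices in increasing order. Then dim K = 3 and the simplices of K are:

  0-simplices (8): [v_0], [v_1], [v_2], [v_3], [v_4], [v_5], [v_6], [v_7]
  1-simplices (13): [v_0,v_1], [v_0,v_2], [v_0,v_6], [v_0,v_7], [v_1,v_2], [v_1,v_6], [v_1,v_7], [v_2,v_6], [v_2,v_7], [v_3,v_4], [v_3,v_5], [v_4,v_5], [v_6,v_7]
  2-simplices (10): [v_0,v_1,v_2], [v_0,v_1,v_6], [v_0,v_1,v_7], [v_0,v_2,v_6], [v_0,v_2,v_7], [v_0,v_6,v_7], [v_1,v_2,v_6], [v_1,v_2,v_7], [v_1,v_6,v_7], [v_2,v_6,v_7]
  3-simplices (5): [v_0,v_1,v_2,v_6], [v_0,v_1,v_2,v_7], [v_0,v_1,v_6,v_7], [v_0,v_2,v_6,v_7], [v_1,v_2,v_6,v_7]

Hence C_0 ≅ Z^8, C_1 ≅ Z^13, C_2 ≅ Z^10, C_3 ≅ Z^5.

Boundary ∂_1: C_1 → C_0 is given by ∂[p,q] = [q] − [p]. For instance
  ∂[v_2,v_6] = [v_6] − [v_2].
The 8×13 boundary matrix has rank 6 and Smith normal form diag(1,1,1,1,1,1).

Boundary ∂_2: C_2 → C_1 acts by ∂[p,q,r] = [q,r] − [p,r] + [p,q]. For instance
  ∂[v_0,v_1,v_2] = [v_1,v_2] − [v_0,v_2] + [v_0,v_1],
  ∂[v_0,v_1,v_7] = [v_1,v_7] − [v_0,v_7] + [v_0,v_1].
The resulting 13×10 matrix has rank 6, and its Smith normal form has invariant factors (1,1,1,1,1,1).

The boundary map ∂_3: C_3 → C_2 sends each 3-simplex σ to the alternating sum Σ_i (−1)^i (σ with its i-th vertex removed). For instance
  ∂[v_0,v_2,v_6,v_7] = [v_2,v_6,v_7] − [v_0,v_6,v_7] + [v_0,v_2,v_7] − [v_0,v_2,v_6],
  ∂[v_0,v_1,v_2,v_6] = [v_1,v_2,v_6] − [v_0,v_2,v_6] + [v_0,v_1,v_6] − [v_0,v_1,v_2].
This gives a 10×5 integer matrix of rank 4; reducing to Smith normal form yields diagonal entries (1,1,1,1).

Computing H_k = (kernel of ∂_k) / (image of ∂_{k+1}):

  H_0: rank C_0 − rank ∂_1 = 8 − 6 = 2, and the invariant factors of ∂_1 are all 1, so H_0 ≅ Z^2.
  H_1: rank ker ∂_1 − rank ∂_2 = (13 − 6) − 6 = 1, and the invariant factors of ∂_2 are all 1, so H_1 ≅ Z.
  H_2: rank ker ∂_2 − rank ∂_3 = (10 − 6) − 4 = 0, and the invariant factors of ∂_3 are all 1, so H_2 ≅ 0.
  H_3: rank ker ∂_3 − rank ∂_4 = (5 − 4) − 0 = 1, and there is no ∂_4, so H_3 ≅ Z.

(K is a triangulation of the disjoint union of the 3-sphere S^3 and the circle S^1.)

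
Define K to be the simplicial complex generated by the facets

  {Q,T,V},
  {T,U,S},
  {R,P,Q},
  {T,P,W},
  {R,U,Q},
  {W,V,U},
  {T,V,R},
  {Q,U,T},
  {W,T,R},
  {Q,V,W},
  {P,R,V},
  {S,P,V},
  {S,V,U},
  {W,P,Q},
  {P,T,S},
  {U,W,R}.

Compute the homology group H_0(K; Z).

Order the vertices as P < Q < R < S < T < U < V < W. Listing each simplex with vertices in this order, K has dimension 2 with simplices:

  0-simplices (8): P, Q, R, S, T, U, V, W
  1-simplices (24): PQ, PR, PS, PT, PV, PW, QR, QT, QU, QV, QW, RT, RU, RV, RW, ST, SU, SV, TU, TV, TW, UV, UW, VW
  2-simplices (16): PQR, PQW, PRV, PST, PSV, PTW, QRU, QTU, QTV, QVW, RTV, RTW, RUW, STU, SUV, UVW

Hence C_0 ≅ Z^8, C_1 ≅ Z^24, C_2 ≅ Z^16.

∂_1: C_1 → C_0 is given by ∂[p,q] = [q] − [p]. For instance
  ∂PT = T − P.
As a 8×24 matrix over Z this has rank 7, with invariant factors (1,1,1,1,1,1,1).

∂_2: C_2 → C_1 maps a triangle to the signed sum of its edges. For instance
  ∂PTW = TW − PW + PT,
  ∂STU = TU − SU + ST.
The 24×16 boundary matrix has rank 15 and Smith normal form diag(1,1,1,1,1,1,1,1,1,1,1,1,1,1,1).

Computing H_k = (kernel of ∂_k) / (image of ∂_{k+1}):

  H_0: rank C_0 − rank ∂_1 = 8 − 7 = 1, and the invariant factors of ∂_1 are all 1, so H_0 ≅ Z.

(K is a triangulation of the torus T^2.)

H_0 ≅ Z.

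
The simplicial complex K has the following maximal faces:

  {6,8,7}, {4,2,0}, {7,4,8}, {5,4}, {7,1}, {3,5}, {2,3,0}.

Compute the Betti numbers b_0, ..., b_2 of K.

b_0 = 1, b_1 = 1, b_2 = 0.

Take the total order 0 < 1 < 2 < 3 < 4 < 5 < 6 < 7 < 8 on the vertex set. Then K (dimension 2) consists of the simplices:

  0-simplices (9): [0], [1], [2], [3], [4], [5], [6], [7], [8]
  1-simplices (13): [0,2], [0,3], [0,4], [1,7], [2,3], [2,4], [3,5], [4,5], [4,7], [4,8], [6,7], [6,8], [7,8]
  2-simplices (4): [0,2,3], [0,2,4], [4,7,8], [6,7,8]

giving chain groups C_0 ≅ Z^9, C_1 ≅ Z^13, C_2 ≅ Z^4.

The boundary map ∂_1: C_1 → C_0 is given by ∂[p,q] = [q] − [p]. For instance
  ∂[6,7] = [7] − [6].
As a 9×13 matrix over Z this has rank 8, with invariant factors (1,1,1,1,1,1,1,1).

∂_2: C_2 → C_1 maps a triangle to the signed sum of its edges. For instance
  ∂[0,2,3] = [2,3] − [0,3] + [0,2],
  ∂[0,2,4] = [2,4] − [0,4] + [0,2].
This gives a 13×4 integer matrix of rank 4; reducing to Smith normal form yields diagonal entries (1,1,1,1).

Computing H_k = (kernel of ∂_k) / (image of ∂_{k+1}):

  H_0: rank C_0 − rank ∂_1 = 9 − 8 = 1, and the invariant factors of ∂_1 are all 1, so H_0 ≅ Z.
  H_1: rank ker ∂_1 − rank ∂_2 = (13 − 8) − 4 = 1, and the invariant factors of ∂_2 are all 1, so H_1 ≅ Z.
  H_2: rank ker ∂_2 − rank ∂_3 = (4 − 4) − 0 = 0, and there is no ∂_3, so H_2 ≅ 0.

Hence the Betti numbers are b_0 = 1, b_1 = 1, b_2 = 0.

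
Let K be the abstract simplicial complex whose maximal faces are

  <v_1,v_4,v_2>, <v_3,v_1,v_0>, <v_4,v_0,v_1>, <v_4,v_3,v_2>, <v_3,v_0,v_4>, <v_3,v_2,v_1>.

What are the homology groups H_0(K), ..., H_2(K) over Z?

Take the total order v_0 < v_1 < v_2 < v_3 < v_4 on the vertex set. Then K (dimension 2) consists of the simplices:

  0-simplices (5): [v_0], [v_1], [v_2], [v_3], [v_4]
  1-simplices (9): [v_0,v_1], [v_0,v_3], [v_0,v_4], [v_1,v_2], [v_1,v_3], [v_1,v_4], [v_2,v_3], [v_2,v_4], [v_3,v_4]
  2-simplices (6): [v_0,v_1,v_3], [v_0,v_1,v_4], [v_0,v_3,v_4], [v_1,v_2,v_3], [v_1,v_2,v_4], [v_2,v_3,v_4]

so the chain groups are C_0 ≅ Z^5, C_1 ≅ Z^9, C_2 ≅ Z^6.

Boundary ∂_1: C_1 → C_0 is given by ∂[p,q] = [q] − [p].
The resulting 5×9 matrix has rank 4, and its Smith normal form has invariant factors (1,1,1,1).

The boundary map ∂_2: C_2 → C_1 sends each 2-simplex [p,q,r] to [q,r] − [p,r] + [p,q]. For instance
  ∂[v_0,v_1,v_4] = [v_1,v_4] − [v_0,v_4] + [v_0,v_1],
  ∂[v_2,v_3,v_4] = [v_3,v_4] − [v_2,v_4] + [v_2,v_3].
This gives a 9×6 integer matrix of rank 5; reducing to Smith normal form yields diagonal entries (1,1,1,1,1).

Now H_k = ker ∂_k / im ∂_{k+1}, so:

  H_0: rank C_0 − rank ∂_1 = 5 − 4 = 1, and the invariant factors of ∂_1 are all 1, so H_0 ≅ Z.
  H_1: rank ker ∂_1 − rank ∂_2 = (9 − 4) − 5 = 0, and the invariant factors of ∂_2 are all 1, so H_1 ≅ 0.
  H_2: rank ker ∂_2 − rank ∂_3 = (6 − 5) − 0 = 1, and there is no ∂_3, so H_2 ≅ Z.

(K is a triangulation of the 2-sphere S^2.)

H_0 ≅ Z,  H_1 = 0,  H_2 ≅ Z.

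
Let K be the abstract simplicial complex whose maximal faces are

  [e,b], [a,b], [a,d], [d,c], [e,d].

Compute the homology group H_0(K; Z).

H_0 = Z.

We work with the vertex ordering a < b < c < d < e. The simplices of K, each written with vertices in increasing order, are:

  0-simplices (5): a, b, c, d, e
  1-simplices (5): ab, ad, be, cd, de

Hence C_0 ≅ Z^5, C_1 ≅ Z^5.

∂_1: C_1 → C_0 maps an edge to its endpoints' difference, ∂[p,q] = q − p. For instance
  ∂de = e − d.
The resulting 5×5 matrix has rank 4, and its Smith normal form has invariant factors (1,1,1,1).

Reading off H_k = ker ∂_k / im ∂_{k+1}:

  H_0: rank C_0 − rank ∂_1 = 5 − 4 = 1, and the invariant factors of ∂_1 are all 1, so H_0 ≅ Z.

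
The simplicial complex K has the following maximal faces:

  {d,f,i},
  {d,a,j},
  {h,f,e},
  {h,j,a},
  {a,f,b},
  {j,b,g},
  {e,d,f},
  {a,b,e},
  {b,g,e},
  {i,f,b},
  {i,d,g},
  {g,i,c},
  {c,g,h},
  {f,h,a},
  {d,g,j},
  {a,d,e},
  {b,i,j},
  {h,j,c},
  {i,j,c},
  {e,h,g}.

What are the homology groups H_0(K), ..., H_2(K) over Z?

H_0 ≅ Z,  H_1 ≅ Z ⊕ Z/2,  H_2 = 0.

Fix the vertex order a < b < c < d < e < f < g < h < i < j and write every simplex with vertices in increasing order. Then dim K = 2 and the simplices of K are:

  0-simplices (10): a, b, c, d, e, f, g, h, i, j
  1-simplices (30): ab, ad, ae, af, ah, aj, be, bf, bg, bi, bj, cg, ch, ci, cj, de, df, dg, di, dj, ef, eg, eh, fh, fi, gh, gi, gj, hj, ij
  2-simplices (20): abe, abf, ade, adj, afh, ahj, beg, bfi, bgj, bij, cgh, cgi, chj, cij, def, dfi, dgi, dgj, efh, egh

giving chain groups C_0 ≅ Z^10, C_1 ≅ Z^30, C_2 ≅ Z^20.

The boundary map ∂_1: C_1 → C_0 sends each edge [p,q] (with p < q) to q − p. For instance
  ∂dg = g − d.
The 10×30 boundary matrix has rank 9 and Smith normal form diag(1,1,1,1,1,1,1,1,1).

Boundary ∂_2: C_2 → C_1 acts by ∂[p,q,r] = [q,r] − [p,r] + [p,q]. For instance
  ∂dfi = fi − di + df,
  ∂ahj = hj − aj + ah.
The resulting 30×20 matrix has rank 20, and its Smith normal form has invariant factors (1,1,1,1,1,1,1,1,1,1,1,1,1,1,1,1,1,1,1,2).

Reading off H_k = ker ∂_k / im ∂_{k+1}:

  H_0: rank C_0 − rank ∂_1 = 10 − 9 = 1, and the invariant factors of ∂_1 are all 1, so H_0 = Z.
  H_1: rank ker ∂_1 − rank ∂_2 = (30 − 9) − 20 = 1, and ∂_2 has invariant factor 2 > 1, so H_1 = Z ⊕ Z/2.
  H_2: rank ker ∂_2 − rank ∂_3 = (20 − 20) − 0 = 0, and there is no ∂_3, so H_2 = 0.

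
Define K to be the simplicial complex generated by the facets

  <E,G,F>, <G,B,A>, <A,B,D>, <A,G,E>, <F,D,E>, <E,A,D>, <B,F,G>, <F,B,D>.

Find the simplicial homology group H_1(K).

Order the vertices as A < B < D < E < F < G. Listing each simplex with vertices in this order, K has dimension 2 with simplices:

  0-simplices (6): A, B, D, E, F, G
  1-simplices (12): AB, AD, AE, AG, BD, BF, BG, DE, DF, EF, EG, FG
  2-simplices (8): ABD, ABG, ADE, AEG, BDF, BFG, DEF, EFG

so the chain groups are C_0 ≅ Z^6, C_1 ≅ Z^12, C_2 ≅ Z^8.

The boundary map ∂_1: C_1 → C_0 maps an edge to its endpoints' difference, ∂[p,q] = q − p. For instance
  ∂AE = E − A.
As a 6×12 matrix over Z this has rank 5, with invariant factors (1,1,1,1,1).

The boundary map ∂_2: C_2 → C_1 acts by ∂[p,q,r] = [q,r] − [p,r] + [p,q]. For instance
  ∂BFG = FG − BG + BF,
  ∂DEF = EF − DF + DE.
The 12×8 boundary matrix has rank 7 and Smith normal form diag(1,1,1,1,1,1,1).

Computing H_k = (kernel of ∂_k) / (image of ∂_{k+1}):

  H_1: rank ker ∂_1 − rank ∂_2 = (12 − 5) − 7 = 0, and the invariant factors of ∂_2 are all 1, so H_1 = 0.

H_1 ≅ 0.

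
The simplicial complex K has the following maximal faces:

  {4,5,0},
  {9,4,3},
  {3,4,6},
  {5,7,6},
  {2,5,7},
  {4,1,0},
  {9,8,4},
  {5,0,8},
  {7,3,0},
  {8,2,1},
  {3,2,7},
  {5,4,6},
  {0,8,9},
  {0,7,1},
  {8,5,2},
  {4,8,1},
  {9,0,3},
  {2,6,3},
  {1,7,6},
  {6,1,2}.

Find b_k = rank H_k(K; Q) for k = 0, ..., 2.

Take the total order 0 < 1 < 2 < 3 < 4 < 5 < 6 < 7 < 8 < 9 on the vertex set. Then K (dimension 2) consists of the simplices:

  0-simplices (10): [0], [1], [2], [3], [4], [5], [6], [7], [8], [9]
  1-simplices (30): (30 of them)
  2-simplices (20): (20 of them)

Hence C_0 ≅ Z^10, C_1 ≅ Z^30, C_2 ≅ Z^20.

Boundary ∂_1: C_1 → C_0 maps an edge to its endpoints' difference, ∂[p,q] = q − p.
The 10×30 boundary matrix has rank 9 and Smith normal form diag(1,1,1,1,1,1,1,1,1).

∂_2: C_2 → C_1 sends each 2-simplex [p,q,r] to [q,r] − [p,r] + [p,q]. For instance
  ∂[0,4,5] = [4,5] − [0,5] + [0,4],
  ∂[0,3,7] = [3,7] − [0,7] + [0,3].
The resulting 30×20 matrix has rank 20, and its Smith normal form has invariant factors (1,1,1,1,1,1,1,1,1,1,1,1,1,1,1,1,1,1,1,2).

Now H_k = ker ∂_k / im ∂_{k+1}, so:

  H_0: rank C_0 − rank ∂_1 = 10 − 9 = 1, and the invariant factors of ∂_1 are all 1, so H_0 = Z.
  H_1: rank ker ∂_1 − rank ∂_2 = (30 − 9) − 20 = 1, and ∂_2 has invariant factor 2 > 1, so H_1 = Z ⊕ Z_2.
  H_2: rank ker ∂_2 − rank ∂_3 = (20 − 20) − 0 = 0, and there is no ∂_3, so H_2 = 0.

Hence the Betti numbers are b_0 = 1, b_1 = 1, b_2 = 0.

b_0 = 1, b_1 = 1, b_2 = 0.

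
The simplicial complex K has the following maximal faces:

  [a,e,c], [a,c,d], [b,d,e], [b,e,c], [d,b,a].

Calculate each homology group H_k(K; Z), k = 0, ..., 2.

K has 5 vertices, 10 edges, 5 triangles.
rank ∂_0 = 0, rank ∂_1 = 4 ⇒ b_0 = 5 − 0 − 4 = 1; all invariant factors of ∂_1 are 1 so no torsion. So H_0 ≅ Z.
rank ∂_1 = 4, rank ∂_2 = 5 ⇒ b_1 = 10 − 4 − 5 = 1; all invariant factors of ∂_2 are 1 so no torsion. So H_1 ≅ Z.
rank ∂_2 = 5, rank ∂_3 = 0 ⇒ b_2 = 5 − 5 − 0 = 0. So H_2 ≅ 0.

H_0 = Z,  H_1 = Z,  H_2 = 0.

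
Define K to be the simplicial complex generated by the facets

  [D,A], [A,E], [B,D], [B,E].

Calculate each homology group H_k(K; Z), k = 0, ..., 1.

Take the total order A < B < D < E on the vertex set. Then K (dimension 1) consists of the simplices:

  0-simplices (4): A, B, D, E
  1-simplices (4): AD, AE, BD, BE

Hence C_0 ≅ Z^4, C_1 ≅ Z^4.

∂_1: C_1 → C_0 is given by ∂[p,q] = [q] − [p]. For instance
  ∂AE = E − A.
This gives a 4×4 integer matrix of rank 3; reducing to Smith normal form yields diagonal entries (1,1,1).

Computing H_k = (kernel of ∂_k) / (image of ∂_{k+1}):

  H_0: rank C_0 − rank ∂_1 = 4 − 3 = 1, and the invariant factors of ∂_1 are all 1, so H_0 = Z.
  H_1: rank ker ∂_1 − rank ∂_2 = (4 − 3) − 0 = 1, and there is no ∂_2, so H_1 = Z.

As a check, the Euler characteristic is 4 − 4 = 0, which agrees with 1 − 1 = 0.

H_0 ≅ Z,  H_1 ≅ Z.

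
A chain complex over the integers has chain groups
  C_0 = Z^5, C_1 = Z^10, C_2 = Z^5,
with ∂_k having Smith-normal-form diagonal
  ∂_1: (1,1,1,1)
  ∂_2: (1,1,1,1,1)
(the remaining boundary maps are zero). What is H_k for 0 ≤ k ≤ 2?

H_0 ≅ Z,  H_1 ≅ Z,  H_2 = 0.

H_0: b_0 = 5 − 0 − 4 = 1; torsion from ∂_1 factors > 1: none. So H_0 ≅ Z.
H_1: b_1 = 10 − 4 − 5 = 1; torsion from ∂_2 factors > 1: none. So H_1 ≅ Z.
H_2: b_2 = 5 − 5 − 0 = 0; torsion from ∂_3 factors > 1: none. So H_2 ≅ 0.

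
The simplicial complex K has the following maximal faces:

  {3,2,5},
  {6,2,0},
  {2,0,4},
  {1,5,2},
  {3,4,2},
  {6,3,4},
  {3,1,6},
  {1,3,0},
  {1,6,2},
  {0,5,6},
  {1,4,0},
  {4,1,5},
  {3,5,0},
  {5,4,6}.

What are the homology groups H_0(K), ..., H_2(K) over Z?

H_0 ≅ Z,  H_1 ≅ Z^2,  H_2 ≅ Z.

Take the total order 0 < 1 < 2 < 3 < 4 < 5 < 6 on the vertex set. Then K (dimension 2) consists of the simplices:

  0-simplices (7): [0], [1], [2], [3], [4], [5], [6]
  1-simplices (21): [0,1], [0,2], [0,3], [0,4], [0,5], [0,6], [1,2], [1,3], [1,4], [1,5], [1,6], [2,3], [2,4], [2,5], [2,6], [3,4], [3,5], [3,6], [4,5], [4,6], [5,6]
  2-simplices (14): [0,1,3], [0,1,4], [0,2,4], [0,2,6], [0,3,5], [0,5,6], [1,2,5], [1,2,6], [1,3,6], [1,4,5], [2,3,4], [2,3,5], [3,4,6], [4,5,6]

giving chain groups C_0 ≅ Z^7, C_1 ≅ Z^21, C_2 ≅ Z^14.

∂_1: C_1 → C_0 sends each edge [p,q] (with p < q) to q − p. For instance
  ∂[2,4] = [4] − [2].
This gives a 7×21 integer matrix of rank 6; reducing to Smith normal form yields diagonal entries (1,1,1,1,1,1).

Boundary ∂_2: C_2 → C_1 sends each 2-simplex [p,q,r] to [q,r] − [p,r] + [p,q]. For instance
  ∂[1,2,5] = [2,5] − [1,5] + [1,2],
  ∂[0,1,3] = [1,3] − [0,3] + [0,1].
As a 21×14 matrix over Z this has rank 13, with invariant factors (1,1,1,1,1,1,1,1,1,1,1,1,1).

Computing H_k = (kernel of ∂_k) / (image of ∂_{k+1}):

  H_0: rank C_0 − rank ∂_1 = 7 − 6 = 1, and the invariant factors of ∂_1 are all 1, so H_0 ≅ Z.
  H_1: rank ker ∂_1 − rank ∂_2 = (21 − 6) − 13 = 2, and the invariant factors of ∂_2 are all 1, so H_1 ≅ Z^2.
  H_2: rank ker ∂_2 − rank ∂_3 = (14 − 13) − 0 = 1, and there is no ∂_3, so H_2 ≅ Z.

(K is a triangulation of the torus T^2.)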